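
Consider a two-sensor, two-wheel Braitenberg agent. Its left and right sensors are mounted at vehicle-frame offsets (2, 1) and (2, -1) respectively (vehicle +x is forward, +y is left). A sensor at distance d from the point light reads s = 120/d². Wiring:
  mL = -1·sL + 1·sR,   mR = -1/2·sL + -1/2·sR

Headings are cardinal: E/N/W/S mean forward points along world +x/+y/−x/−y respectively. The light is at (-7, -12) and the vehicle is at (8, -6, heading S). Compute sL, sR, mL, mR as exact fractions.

left sensor world pos  = (9, -8); dL² = 272
right sensor world pos = (7, -8); dR² = 212
sL = 120/272 = 15/34
sR = 120/212 = 30/53
mL = -1·sL + 1·sR = 225/1802
mR = -1/2·sL + -1/2·sR = -1815/3604

15/34 30/53 225/1802 -1815/3604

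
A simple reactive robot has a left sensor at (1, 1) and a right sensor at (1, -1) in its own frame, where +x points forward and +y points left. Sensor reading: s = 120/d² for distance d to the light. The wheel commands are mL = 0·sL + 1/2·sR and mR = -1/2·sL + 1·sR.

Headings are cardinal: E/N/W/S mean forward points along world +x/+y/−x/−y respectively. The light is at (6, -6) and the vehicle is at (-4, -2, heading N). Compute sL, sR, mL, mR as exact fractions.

60/73 60/53 30/53 2790/3869

left sensor world pos  = (-5, -1); dL² = 146
right sensor world pos = (-3, -1); dR² = 106
sL = 120/146 = 60/73
sR = 120/106 = 60/53
mL = 0·sL + 1/2·sR = 30/53
mR = -1/2·sL + 1·sR = 2790/3869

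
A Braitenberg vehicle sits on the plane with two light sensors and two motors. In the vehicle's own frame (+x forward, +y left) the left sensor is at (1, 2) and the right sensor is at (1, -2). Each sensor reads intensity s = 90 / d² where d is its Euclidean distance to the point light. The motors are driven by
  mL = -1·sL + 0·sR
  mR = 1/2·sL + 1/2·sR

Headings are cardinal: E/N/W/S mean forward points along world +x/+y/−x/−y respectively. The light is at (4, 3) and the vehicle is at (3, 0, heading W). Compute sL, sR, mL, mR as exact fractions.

90/29 18 -90/29 306/29

left sensor world pos  = (2, -2); dL² = 29
right sensor world pos = (2, 2); dR² = 5
sL = 90/29 = 90/29
sR = 90/5 = 18
mL = -1·sL + 0·sR = -90/29
mR = 1/2·sL + 1/2·sR = 306/29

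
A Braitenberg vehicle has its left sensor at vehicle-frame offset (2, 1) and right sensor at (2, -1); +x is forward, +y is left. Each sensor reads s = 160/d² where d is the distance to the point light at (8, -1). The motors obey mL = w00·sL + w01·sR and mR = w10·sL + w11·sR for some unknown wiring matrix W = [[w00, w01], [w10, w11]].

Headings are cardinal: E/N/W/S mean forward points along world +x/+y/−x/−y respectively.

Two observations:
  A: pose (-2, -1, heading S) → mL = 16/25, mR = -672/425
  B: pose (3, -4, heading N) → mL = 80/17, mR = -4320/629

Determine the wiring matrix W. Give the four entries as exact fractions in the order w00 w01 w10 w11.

obs A: pose=(-2,-1,S) → sL=32/17, sR=32/25, mL=16/25, mR=-672/425
obs B: pose=(3,-4,N) → sL=160/37, sR=160/17, mL=80/17, mR=-4320/629
sensor matrix S = [[32/17, 32/25], [160/37, 160/17]]; det S = 651264/53465
solve [mL_A; mL_B] = S·[w00; w01] and [mR_A; mR_B] = S·[w10; w11]:
  w00 = 0, w01 = 1/2, w10 = -1/2, w11 = -1/2

0 1/2 -1/2 -1/2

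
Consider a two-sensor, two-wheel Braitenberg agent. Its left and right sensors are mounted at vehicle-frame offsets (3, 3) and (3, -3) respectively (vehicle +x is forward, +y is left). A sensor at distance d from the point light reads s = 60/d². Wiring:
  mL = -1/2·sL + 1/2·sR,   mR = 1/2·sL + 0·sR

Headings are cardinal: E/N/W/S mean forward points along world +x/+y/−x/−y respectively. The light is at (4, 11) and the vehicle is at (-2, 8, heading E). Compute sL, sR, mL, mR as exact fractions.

20/3 4/3 -8/3 10/3

left sensor world pos  = (1, 11); dL² = 9
right sensor world pos = (1, 5); dR² = 45
sL = 60/9 = 20/3
sR = 60/45 = 4/3
mL = -1/2·sL + 1/2·sR = -8/3
mR = 1/2·sL + 0·sR = 10/3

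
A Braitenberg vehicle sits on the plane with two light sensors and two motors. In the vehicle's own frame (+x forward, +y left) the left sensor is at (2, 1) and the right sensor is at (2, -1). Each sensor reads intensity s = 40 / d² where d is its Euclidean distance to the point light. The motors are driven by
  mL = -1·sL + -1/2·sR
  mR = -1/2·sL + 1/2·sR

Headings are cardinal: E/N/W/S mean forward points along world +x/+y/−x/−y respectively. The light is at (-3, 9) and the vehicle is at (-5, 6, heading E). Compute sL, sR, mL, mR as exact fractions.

left sensor world pos  = (-3, 7); dL² = 4
right sensor world pos = (-3, 5); dR² = 16
sL = 40/4 = 10
sR = 40/16 = 5/2
mL = -1·sL + -1/2·sR = -45/4
mR = -1/2·sL + 1/2·sR = -15/4

10 5/2 -45/4 -15/4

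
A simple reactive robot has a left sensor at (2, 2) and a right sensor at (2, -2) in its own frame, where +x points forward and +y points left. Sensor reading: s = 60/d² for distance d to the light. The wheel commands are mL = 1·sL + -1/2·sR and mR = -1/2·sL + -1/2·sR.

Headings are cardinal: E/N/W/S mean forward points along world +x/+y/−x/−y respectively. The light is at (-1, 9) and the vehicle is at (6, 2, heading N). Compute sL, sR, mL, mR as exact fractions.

left sensor world pos  = (4, 4); dL² = 50
right sensor world pos = (8, 4); dR² = 106
sL = 60/50 = 6/5
sR = 60/106 = 30/53
mL = 1·sL + -1/2·sR = 243/265
mR = -1/2·sL + -1/2·sR = -234/265

6/5 30/53 243/265 -234/265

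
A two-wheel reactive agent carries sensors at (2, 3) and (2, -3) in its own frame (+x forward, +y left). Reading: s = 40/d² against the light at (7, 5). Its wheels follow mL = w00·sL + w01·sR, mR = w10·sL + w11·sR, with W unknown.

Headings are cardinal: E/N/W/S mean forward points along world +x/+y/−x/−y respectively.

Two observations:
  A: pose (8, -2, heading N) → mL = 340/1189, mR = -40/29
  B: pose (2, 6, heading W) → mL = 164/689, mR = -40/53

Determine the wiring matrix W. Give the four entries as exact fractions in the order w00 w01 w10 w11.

-1/2 1 -1 0

obs A: pose=(8,-2,N) → sL=40/29, sR=40/41, mL=340/1189, mR=-40/29
obs B: pose=(2,6,W) → sL=40/53, sR=8/13, mL=164/689, mR=-40/53
sensor matrix S = [[40/29, 40/41], [40/53, 8/13]]; det S = 92160/819221
solve [mL_A; mL_B] = S·[w00; w01] and [mR_A; mR_B] = S·[w10; w11]:
  w00 = -1/2, w01 = 1, w10 = -1, w11 = 0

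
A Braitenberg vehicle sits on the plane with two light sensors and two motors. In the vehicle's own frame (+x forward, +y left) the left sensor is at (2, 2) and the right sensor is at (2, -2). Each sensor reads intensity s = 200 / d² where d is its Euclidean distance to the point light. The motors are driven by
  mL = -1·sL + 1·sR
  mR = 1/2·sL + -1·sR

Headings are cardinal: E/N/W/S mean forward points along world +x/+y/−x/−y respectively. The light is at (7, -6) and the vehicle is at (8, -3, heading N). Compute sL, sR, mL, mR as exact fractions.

left sensor world pos  = (6, -1); dL² = 26
right sensor world pos = (10, -1); dR² = 34
sL = 200/26 = 100/13
sR = 200/34 = 100/17
mL = -1·sL + 1·sR = -400/221
mR = 1/2·sL + -1·sR = -450/221

100/13 100/17 -400/221 -450/221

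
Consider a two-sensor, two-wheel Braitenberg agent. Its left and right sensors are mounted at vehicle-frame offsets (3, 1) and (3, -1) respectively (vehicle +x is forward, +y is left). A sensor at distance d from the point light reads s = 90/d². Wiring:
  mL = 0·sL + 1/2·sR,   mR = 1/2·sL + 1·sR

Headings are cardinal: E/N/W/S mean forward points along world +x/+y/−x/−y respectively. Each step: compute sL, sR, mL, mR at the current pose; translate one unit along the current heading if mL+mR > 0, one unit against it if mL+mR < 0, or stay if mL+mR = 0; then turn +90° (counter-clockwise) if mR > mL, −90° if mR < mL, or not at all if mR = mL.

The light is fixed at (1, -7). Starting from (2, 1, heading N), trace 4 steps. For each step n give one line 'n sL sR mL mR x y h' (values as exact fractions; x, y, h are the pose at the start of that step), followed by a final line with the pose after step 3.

0 90/121 18/25 9/25 3303/3025 2 1 N
1 45/34 45/52 45/104 675/442 2 2 W
2 90/37 90/37 45/37 135/37 1 2 S
3 1 45/29 45/58 119/58 1 1 E
final 2 1 N

n=0: pose=(2,1,N); sL=90/121, sR=18/25; mL=9/25, mR=3303/3025; mL+mR=4392/3025 → advance +1; mR−mL=2214/3025 → turn +1·90°
n=1: pose=(2,2,W); sL=45/34, sR=45/52; mL=45/104, mR=675/442; mL+mR=3465/1768 → advance +1; mR−mL=1935/1768 → turn +1·90°
n=2: pose=(1,2,S); sL=90/37, sR=90/37; mL=45/37, mR=135/37; mL+mR=180/37 → advance +1; mR−mL=90/37 → turn +1·90°
n=3: pose=(1,1,E); sL=1, sR=45/29; mL=45/58, mR=119/58; mL+mR=82/29 → advance +1; mR−mL=37/29 → turn +1·90°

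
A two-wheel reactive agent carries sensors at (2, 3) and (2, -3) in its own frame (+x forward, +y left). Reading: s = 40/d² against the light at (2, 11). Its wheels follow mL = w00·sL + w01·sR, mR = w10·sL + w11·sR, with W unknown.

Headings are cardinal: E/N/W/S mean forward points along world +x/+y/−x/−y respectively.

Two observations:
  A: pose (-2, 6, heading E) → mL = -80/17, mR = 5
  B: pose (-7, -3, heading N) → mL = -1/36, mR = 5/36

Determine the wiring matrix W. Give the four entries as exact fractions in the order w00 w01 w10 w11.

-1 1/2 1 0

obs A: pose=(-2,6,E) → sL=5, sR=10/17, mL=-80/17, mR=5
obs B: pose=(-7,-3,N) → sL=5/36, sR=2/9, mL=-1/36, mR=5/36
sensor matrix S = [[5, 10/17], [5/36, 2/9]]; det S = 35/34
solve [mL_A; mL_B] = S·[w00; w01] and [mR_A; mR_B] = S·[w10; w11]:
  w00 = -1, w01 = 1/2, w10 = 1, w11 = 0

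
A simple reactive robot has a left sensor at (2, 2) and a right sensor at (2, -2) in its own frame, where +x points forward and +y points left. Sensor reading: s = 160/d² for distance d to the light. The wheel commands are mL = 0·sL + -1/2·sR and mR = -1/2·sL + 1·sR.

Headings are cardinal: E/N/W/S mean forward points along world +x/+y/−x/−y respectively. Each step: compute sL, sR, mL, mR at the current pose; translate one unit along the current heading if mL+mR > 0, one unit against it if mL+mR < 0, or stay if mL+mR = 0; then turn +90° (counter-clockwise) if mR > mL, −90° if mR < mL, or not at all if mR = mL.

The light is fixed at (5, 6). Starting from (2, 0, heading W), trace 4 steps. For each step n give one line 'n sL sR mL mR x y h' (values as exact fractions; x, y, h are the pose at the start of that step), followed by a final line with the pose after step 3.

n=0: pose=(2,0,W); sL=160/89, sR=160/41; mL=-80/41, mR=10960/3649; mL+mR=3840/3649 → advance +1; mR−mL=18080/3649 → turn +1·90°
n=1: pose=(1,0,S); sL=40/17, sR=8/5; mL=-4/5, mR=36/85; mL+mR=-32/85 → advance -1; mR−mL=104/85 → turn +1·90°
n=2: pose=(1,1,E); sL=160/13, sR=160/53; mL=-80/53, mR=-2160/689; mL+mR=-3200/689 → advance -1; mR−mL=-1120/689 → turn -1·90°
n=3: pose=(0,1,S); sL=80/29, sR=80/49; mL=-40/49, mR=360/1421; mL+mR=-800/1421 → advance -1; mR−mL=1520/1421 → turn +1·90°

0 160/89 160/41 -80/41 10960/3649 2 0 W
1 40/17 8/5 -4/5 36/85 1 0 S
2 160/13 160/53 -80/53 -2160/689 1 1 E
3 80/29 80/49 -40/49 360/1421 0 1 S
final 0 2 E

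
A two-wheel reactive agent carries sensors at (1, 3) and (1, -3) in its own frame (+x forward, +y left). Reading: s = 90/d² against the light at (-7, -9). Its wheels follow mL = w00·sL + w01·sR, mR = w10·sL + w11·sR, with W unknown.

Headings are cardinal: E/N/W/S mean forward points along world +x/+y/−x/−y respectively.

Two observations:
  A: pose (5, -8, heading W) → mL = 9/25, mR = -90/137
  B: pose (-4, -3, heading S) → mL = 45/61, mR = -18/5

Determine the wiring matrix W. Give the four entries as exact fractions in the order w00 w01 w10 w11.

obs A: pose=(5,-8,W) → sL=18/25, sR=90/137, mL=9/25, mR=-90/137
obs B: pose=(-4,-3,S) → sL=90/61, sR=18/5, mL=45/61, mR=-18/5
sensor matrix S = [[18/25, 90/137], [90/61, 18/5]]; det S = 1695168/1044625
solve [mL_A; mL_B] = S·[w00; w01] and [mR_A; mR_B] = S·[w10; w11]:
  w00 = 1/2, w01 = 0, w10 = 0, w11 = -1

1/2 0 0 -1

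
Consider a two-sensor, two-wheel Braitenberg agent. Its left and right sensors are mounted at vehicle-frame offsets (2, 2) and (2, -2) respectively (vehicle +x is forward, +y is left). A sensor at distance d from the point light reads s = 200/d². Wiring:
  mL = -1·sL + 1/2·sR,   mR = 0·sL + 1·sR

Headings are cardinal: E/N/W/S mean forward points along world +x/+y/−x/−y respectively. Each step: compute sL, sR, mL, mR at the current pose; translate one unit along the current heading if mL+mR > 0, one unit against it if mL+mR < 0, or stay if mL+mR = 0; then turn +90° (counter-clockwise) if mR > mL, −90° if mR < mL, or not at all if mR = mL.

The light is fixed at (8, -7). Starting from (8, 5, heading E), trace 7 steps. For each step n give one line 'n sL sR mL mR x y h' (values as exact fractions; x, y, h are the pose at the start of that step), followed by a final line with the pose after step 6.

0 1 25/13 -1/26 25/13 8 5 E
1 200/197 40/41 -4260/8077 40/41 9 5 N
2 100/61 100/113 -8250/6893 100/113 9 6 W
3 200/137 200/121 -10500/16577 200/121 10 6 S
4 50/53 50/29 -125/1537 50/29 10 5 E
5 200/197 200/221 -24500/43537 200/221 11 5 N
6 100/61 100/113 -8250/6893 100/113 11 6 W
final 12 6 S

n=0: pose=(8,5,E); sL=1, sR=25/13; mL=-1/26, mR=25/13; mL+mR=49/26 → advance +1; mR−mL=51/26 → turn +1·90°
n=1: pose=(9,5,N); sL=200/197, sR=40/41; mL=-4260/8077, mR=40/41; mL+mR=3620/8077 → advance +1; mR−mL=12140/8077 → turn +1·90°
n=2: pose=(9,6,W); sL=100/61, sR=100/113; mL=-8250/6893, mR=100/113; mL+mR=-2150/6893 → advance -1; mR−mL=14350/6893 → turn +1·90°
n=3: pose=(10,6,S); sL=200/137, sR=200/121; mL=-10500/16577, mR=200/121; mL+mR=16900/16577 → advance +1; mR−mL=37900/16577 → turn +1·90°
n=4: pose=(10,5,E); sL=50/53, sR=50/29; mL=-125/1537, mR=50/29; mL+mR=2525/1537 → advance +1; mR−mL=2775/1537 → turn +1·90°
n=5: pose=(11,5,N); sL=200/197, sR=200/221; mL=-24500/43537, mR=200/221; mL+mR=14900/43537 → advance +1; mR−mL=63900/43537 → turn +1·90°
n=6: pose=(11,6,W); sL=100/61, sR=100/113; mL=-8250/6893, mR=100/113; mL+mR=-2150/6893 → advance -1; mR−mL=14350/6893 → turn +1·90°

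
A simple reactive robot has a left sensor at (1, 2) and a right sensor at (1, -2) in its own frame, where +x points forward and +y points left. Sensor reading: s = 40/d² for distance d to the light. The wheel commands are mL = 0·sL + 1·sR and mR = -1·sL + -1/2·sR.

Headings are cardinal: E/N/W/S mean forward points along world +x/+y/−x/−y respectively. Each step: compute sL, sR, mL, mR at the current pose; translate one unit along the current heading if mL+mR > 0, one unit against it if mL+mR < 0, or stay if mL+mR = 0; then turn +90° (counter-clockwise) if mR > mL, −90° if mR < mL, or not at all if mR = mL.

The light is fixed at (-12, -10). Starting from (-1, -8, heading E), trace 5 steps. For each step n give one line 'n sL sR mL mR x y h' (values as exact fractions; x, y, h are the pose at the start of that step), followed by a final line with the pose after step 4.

0 1/4 5/18 5/18 -7/18 -1 -8 E
1 8/29 8/13 8/13 -220/377 -2 -8 S
2 20/41 4/9 4/9 -262/369 -2 -9 W
3 8/17 40/173 40/173 -1724/2941 -1 -9 N
4 10/37 10/37 10/37 -15/37 -1 -10 E
final -2 -10 S

n=0: pose=(-1,-8,E); sL=1/4, sR=5/18; mL=5/18, mR=-7/18; mL+mR=-1/9 → advance -1; mR−mL=-2/3 → turn -1·90°
n=1: pose=(-2,-8,S); sL=8/29, sR=8/13; mL=8/13, mR=-220/377; mL+mR=12/377 → advance +1; mR−mL=-452/377 → turn -1·90°
n=2: pose=(-2,-9,W); sL=20/41, sR=4/9; mL=4/9, mR=-262/369; mL+mR=-98/369 → advance -1; mR−mL=-142/123 → turn -1·90°
n=3: pose=(-1,-9,N); sL=8/17, sR=40/173; mL=40/173, mR=-1724/2941; mL+mR=-1044/2941 → advance -1; mR−mL=-2404/2941 → turn -1·90°
n=4: pose=(-1,-10,E); sL=10/37, sR=10/37; mL=10/37, mR=-15/37; mL+mR=-5/37 → advance -1; mR−mL=-25/37 → turn -1·90°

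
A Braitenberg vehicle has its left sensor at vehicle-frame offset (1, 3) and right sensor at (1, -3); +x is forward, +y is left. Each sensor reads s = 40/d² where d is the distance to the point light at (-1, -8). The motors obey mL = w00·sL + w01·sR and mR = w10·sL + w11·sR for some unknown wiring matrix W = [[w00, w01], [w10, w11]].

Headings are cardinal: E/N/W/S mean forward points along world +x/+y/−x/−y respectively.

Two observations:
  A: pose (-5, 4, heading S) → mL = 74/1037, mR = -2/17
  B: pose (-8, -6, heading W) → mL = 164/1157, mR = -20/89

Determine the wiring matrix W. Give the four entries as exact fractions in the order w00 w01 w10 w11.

obs A: pose=(-5,4,S) → sL=20/61, sR=4/17, mL=74/1037, mR=-2/17
obs B: pose=(-8,-6,W) → sL=8/13, sR=40/89, mL=164/1157, mR=-20/89
sensor matrix S = [[20/61, 4/17], [8/13, 40/89]]; det S = 3072/1199809
solve [mL_A; mL_B] = S·[w00; w01] and [mR_A; mR_B] = S·[w10; w11]:
  w00 = -1/2, w01 = 1, w10 = 0, w11 = -1/2

-1/2 1 0 -1/2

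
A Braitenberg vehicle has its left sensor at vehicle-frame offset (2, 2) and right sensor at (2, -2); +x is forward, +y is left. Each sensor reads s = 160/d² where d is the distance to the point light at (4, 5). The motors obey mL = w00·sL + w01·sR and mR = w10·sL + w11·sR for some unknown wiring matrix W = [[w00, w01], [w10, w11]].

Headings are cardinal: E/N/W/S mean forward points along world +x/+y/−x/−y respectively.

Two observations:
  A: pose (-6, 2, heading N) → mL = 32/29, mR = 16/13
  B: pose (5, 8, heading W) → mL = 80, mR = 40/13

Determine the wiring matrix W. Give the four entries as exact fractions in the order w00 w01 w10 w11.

1 0 0 1/2

obs A: pose=(-6,2,N) → sL=32/29, sR=32/13, mL=32/29, mR=16/13
obs B: pose=(5,8,W) → sL=80, sR=80/13, mL=80, mR=40/13
sensor matrix S = [[32/29, 32/13], [80, 80/13]]; det S = -71680/377
solve [mL_A; mL_B] = S·[w00; w01] and [mR_A; mR_B] = S·[w10; w11]:
  w00 = 1, w01 = 0, w10 = 0, w11 = 1/2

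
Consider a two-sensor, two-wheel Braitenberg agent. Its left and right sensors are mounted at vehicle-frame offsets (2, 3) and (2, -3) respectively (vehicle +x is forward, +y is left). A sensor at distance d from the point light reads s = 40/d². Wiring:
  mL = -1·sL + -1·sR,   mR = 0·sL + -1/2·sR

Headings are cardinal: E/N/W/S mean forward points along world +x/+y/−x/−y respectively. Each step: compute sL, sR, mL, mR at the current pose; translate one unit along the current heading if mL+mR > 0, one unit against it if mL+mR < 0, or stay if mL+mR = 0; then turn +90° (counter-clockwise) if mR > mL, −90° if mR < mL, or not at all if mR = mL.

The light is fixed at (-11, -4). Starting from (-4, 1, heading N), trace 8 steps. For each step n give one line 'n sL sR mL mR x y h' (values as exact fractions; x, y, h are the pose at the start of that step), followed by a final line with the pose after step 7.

0 8/13 40/149 -1712/1937 -20/149 -4 1 N
1 20/13 20/37 -1000/481 -10/37 -4 0 W
2 8/25 40/29 -1232/725 -20/29 -3 0 S
3 10/41 5/13 -335/533 -5/26 -3 1 E
4 8/13 40/149 -1712/1937 -20/149 -4 1 N
5 20/13 20/37 -1000/481 -10/37 -4 0 W
6 8/25 40/29 -1232/725 -20/29 -3 0 S
7 10/41 5/13 -335/533 -5/26 -3 1 E
final -4 1 N

n=0: pose=(-4,1,N); sL=8/13, sR=40/149; mL=-1712/1937, mR=-20/149; mL+mR=-1972/1937 → advance -1; mR−mL=1452/1937 → turn +1·90°
n=1: pose=(-4,0,W); sL=20/13, sR=20/37; mL=-1000/481, mR=-10/37; mL+mR=-1130/481 → advance -1; mR−mL=870/481 → turn +1·90°
n=2: pose=(-3,0,S); sL=8/25, sR=40/29; mL=-1232/725, mR=-20/29; mL+mR=-1732/725 → advance -1; mR−mL=732/725 → turn +1·90°
n=3: pose=(-3,1,E); sL=10/41, sR=5/13; mL=-335/533, mR=-5/26; mL+mR=-875/1066 → advance -1; mR−mL=465/1066 → turn +1·90°
n=4: pose=(-4,1,N); sL=8/13, sR=40/149; mL=-1712/1937, mR=-20/149; mL+mR=-1972/1937 → advance -1; mR−mL=1452/1937 → turn +1·90°
n=5: pose=(-4,0,W); sL=20/13, sR=20/37; mL=-1000/481, mR=-10/37; mL+mR=-1130/481 → advance -1; mR−mL=870/481 → turn +1·90°
n=6: pose=(-3,0,S); sL=8/25, sR=40/29; mL=-1232/725, mR=-20/29; mL+mR=-1732/725 → advance -1; mR−mL=732/725 → turn +1·90°
n=7: pose=(-3,1,E); sL=10/41, sR=5/13; mL=-335/533, mR=-5/26; mL+mR=-875/1066 → advance -1; mR−mL=465/1066 → turn +1·90°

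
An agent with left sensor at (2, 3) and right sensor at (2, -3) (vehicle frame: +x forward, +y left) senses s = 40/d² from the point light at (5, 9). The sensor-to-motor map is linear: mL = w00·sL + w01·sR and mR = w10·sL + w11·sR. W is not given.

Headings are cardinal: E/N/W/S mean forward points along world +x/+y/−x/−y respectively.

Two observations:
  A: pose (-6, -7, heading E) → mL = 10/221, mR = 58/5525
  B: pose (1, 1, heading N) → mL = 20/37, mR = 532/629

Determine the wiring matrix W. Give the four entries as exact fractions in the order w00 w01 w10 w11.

0 1/2 -1/2 1

obs A: pose=(-6,-7,E) → sL=4/25, sR=20/221, mL=10/221, mR=58/5525
obs B: pose=(1,1,N) → sL=8/17, sR=40/37, mL=20/37, mR=532/629
sensor matrix S = [[4/25, 20/221], [8/17, 40/37]]; det S = 90624/695045
solve [mL_A; mL_B] = S·[w00; w01] and [mR_A; mR_B] = S·[w10; w11]:
  w00 = 0, w01 = 1/2, w10 = -1/2, w11 = 1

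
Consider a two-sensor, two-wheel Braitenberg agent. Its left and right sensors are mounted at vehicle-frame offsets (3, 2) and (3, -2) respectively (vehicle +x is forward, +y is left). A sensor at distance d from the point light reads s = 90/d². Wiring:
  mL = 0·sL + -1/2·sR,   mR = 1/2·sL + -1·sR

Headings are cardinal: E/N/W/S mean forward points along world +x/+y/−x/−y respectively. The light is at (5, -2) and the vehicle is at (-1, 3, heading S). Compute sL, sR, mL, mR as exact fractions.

9/2 45/34 -45/68 63/68

left sensor world pos  = (1, 0); dL² = 20
right sensor world pos = (-3, 0); dR² = 68
sL = 90/20 = 9/2
sR = 90/68 = 45/34
mL = 0·sL + -1/2·sR = -45/68
mR = 1/2·sL + -1·sR = 63/68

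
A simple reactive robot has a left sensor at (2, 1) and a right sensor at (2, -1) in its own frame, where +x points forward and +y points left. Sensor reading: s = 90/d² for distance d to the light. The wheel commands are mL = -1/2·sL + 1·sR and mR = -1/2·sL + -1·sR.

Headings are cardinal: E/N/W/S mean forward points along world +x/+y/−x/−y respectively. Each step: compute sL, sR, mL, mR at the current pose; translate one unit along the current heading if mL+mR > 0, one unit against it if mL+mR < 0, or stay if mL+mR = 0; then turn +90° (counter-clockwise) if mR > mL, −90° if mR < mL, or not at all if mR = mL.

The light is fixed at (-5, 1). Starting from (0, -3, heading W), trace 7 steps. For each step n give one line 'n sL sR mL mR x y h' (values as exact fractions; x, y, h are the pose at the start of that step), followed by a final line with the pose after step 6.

n=0: pose=(0,-3,W); sL=45/17, sR=5; mL=125/34, mR=-215/34; mL+mR=-45/17 → advance -1; mR−mL=-10 → turn -1·90°
n=1: pose=(1,-3,N); sL=90/29, sR=90/53; mL=225/1537, mR=-4995/1537; mL+mR=-90/29 → advance -1; mR−mL=-180/53 → turn -1·90°
n=2: pose=(1,-4,E); sL=9/8, sR=9/10; mL=27/80, mR=-117/80; mL+mR=-9/8 → advance -1; mR−mL=-9/5 → turn -1·90°
n=3: pose=(0,-4,S); sL=18/17, sR=18/13; mL=189/221, mR=-423/221; mL+mR=-18/17 → advance -1; mR−mL=-36/13 → turn -1·90°
n=4: pose=(0,-3,W); sL=45/17, sR=5; mL=125/34, mR=-215/34; mL+mR=-45/17 → advance -1; mR−mL=-10 → turn -1·90°
n=5: pose=(1,-3,N); sL=90/29, sR=90/53; mL=225/1537, mR=-4995/1537; mL+mR=-90/29 → advance -1; mR−mL=-180/53 → turn -1·90°
n=6: pose=(1,-4,E); sL=9/8, sR=9/10; mL=27/80, mR=-117/80; mL+mR=-9/8 → advance -1; mR−mL=-9/5 → turn -1·90°

0 45/17 5 125/34 -215/34 0 -3 W
1 90/29 90/53 225/1537 -4995/1537 1 -3 N
2 9/8 9/10 27/80 -117/80 1 -4 E
3 18/17 18/13 189/221 -423/221 0 -4 S
4 45/17 5 125/34 -215/34 0 -3 W
5 90/29 90/53 225/1537 -4995/1537 1 -3 N
6 9/8 9/10 27/80 -117/80 1 -4 E
final 0 -4 S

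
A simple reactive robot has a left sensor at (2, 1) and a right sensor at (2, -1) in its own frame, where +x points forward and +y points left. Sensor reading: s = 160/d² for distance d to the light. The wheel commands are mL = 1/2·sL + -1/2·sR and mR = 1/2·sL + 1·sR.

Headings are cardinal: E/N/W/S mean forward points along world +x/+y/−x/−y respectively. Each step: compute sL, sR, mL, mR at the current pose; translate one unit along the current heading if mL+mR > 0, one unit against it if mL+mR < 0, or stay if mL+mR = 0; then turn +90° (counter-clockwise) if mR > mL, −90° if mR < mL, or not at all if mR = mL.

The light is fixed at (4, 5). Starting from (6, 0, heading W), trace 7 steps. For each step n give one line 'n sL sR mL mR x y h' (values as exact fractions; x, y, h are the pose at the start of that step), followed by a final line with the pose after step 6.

0 40/9 10 -25/9 110/9 6 0 W
1 160/53 160/49 -320/2597 12400/2597 5 0 S
2 80/17 80/29 480/493 2520/493 5 -1 E
3 160/17 32/5 128/85 944/85 6 -1 N
4 40/9 10 -25/9 110/9 6 0 W
5 160/53 160/49 -320/2597 12400/2597 5 0 S
6 80/17 80/29 480/493 2520/493 5 -1 E
final 6 -1 N

n=0: pose=(6,0,W); sL=40/9, sR=10; mL=-25/9, mR=110/9; mL+mR=85/9 → advance +1; mR−mL=15 → turn +1·90°
n=1: pose=(5,0,S); sL=160/53, sR=160/49; mL=-320/2597, mR=12400/2597; mL+mR=12080/2597 → advance +1; mR−mL=240/49 → turn +1·90°
n=2: pose=(5,-1,E); sL=80/17, sR=80/29; mL=480/493, mR=2520/493; mL+mR=3000/493 → advance +1; mR−mL=120/29 → turn +1·90°
n=3: pose=(6,-1,N); sL=160/17, sR=32/5; mL=128/85, mR=944/85; mL+mR=1072/85 → advance +1; mR−mL=48/5 → turn +1·90°
n=4: pose=(6,0,W); sL=40/9, sR=10; mL=-25/9, mR=110/9; mL+mR=85/9 → advance +1; mR−mL=15 → turn +1·90°
n=5: pose=(5,0,S); sL=160/53, sR=160/49; mL=-320/2597, mR=12400/2597; mL+mR=12080/2597 → advance +1; mR−mL=240/49 → turn +1·90°
n=6: pose=(5,-1,E); sL=80/17, sR=80/29; mL=480/493, mR=2520/493; mL+mR=3000/493 → advance +1; mR−mL=120/29 → turn +1·90°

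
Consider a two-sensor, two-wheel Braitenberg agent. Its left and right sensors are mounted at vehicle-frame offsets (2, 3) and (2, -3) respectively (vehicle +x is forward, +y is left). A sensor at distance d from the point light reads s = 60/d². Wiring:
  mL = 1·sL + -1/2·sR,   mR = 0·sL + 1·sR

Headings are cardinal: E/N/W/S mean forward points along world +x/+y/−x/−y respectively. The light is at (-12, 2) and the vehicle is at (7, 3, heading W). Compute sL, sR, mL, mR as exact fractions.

60/293 12/61 1902/17873 12/61

left sensor world pos  = (5, 0); dL² = 293
right sensor world pos = (5, 6); dR² = 305
sL = 60/293 = 60/293
sR = 60/305 = 12/61
mL = 1·sL + -1/2·sR = 1902/17873
mR = 0·sL + 1·sR = 12/61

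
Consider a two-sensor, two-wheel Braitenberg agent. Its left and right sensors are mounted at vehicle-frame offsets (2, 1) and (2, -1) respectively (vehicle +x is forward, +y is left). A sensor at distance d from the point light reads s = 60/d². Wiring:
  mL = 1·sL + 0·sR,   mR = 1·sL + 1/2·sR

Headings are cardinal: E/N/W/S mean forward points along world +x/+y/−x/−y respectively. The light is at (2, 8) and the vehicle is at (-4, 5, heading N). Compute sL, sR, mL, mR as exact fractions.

left sensor world pos  = (-5, 7); dL² = 50
right sensor world pos = (-3, 7); dR² = 26
sL = 60/50 = 6/5
sR = 60/26 = 30/13
mL = 1·sL + 0·sR = 6/5
mR = 1·sL + 1/2·sR = 153/65

6/5 30/13 6/5 153/65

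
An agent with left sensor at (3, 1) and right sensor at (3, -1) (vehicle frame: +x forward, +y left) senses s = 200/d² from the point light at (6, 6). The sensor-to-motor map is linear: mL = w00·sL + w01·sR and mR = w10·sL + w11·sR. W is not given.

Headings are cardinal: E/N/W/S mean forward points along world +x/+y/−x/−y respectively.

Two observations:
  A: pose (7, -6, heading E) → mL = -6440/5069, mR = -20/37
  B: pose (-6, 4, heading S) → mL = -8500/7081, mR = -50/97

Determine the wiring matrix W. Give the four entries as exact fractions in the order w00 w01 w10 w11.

-1/2 -1/2 0 -1/2

obs A: pose=(7,-6,E) → sL=200/137, sR=40/37, mL=-6440/5069, mR=-20/37
obs B: pose=(-6,4,S) → sL=100/73, sR=100/97, mL=-8500/7081, mR=-50/97
sensor matrix S = [[200/137, 40/37], [100/73, 100/97]]; det S = 864000/35893589
solve [mL_A; mL_B] = S·[w00; w01] and [mR_A; mR_B] = S·[w10; w11]:
  w00 = -1/2, w01 = -1/2, w10 = 0, w11 = -1/2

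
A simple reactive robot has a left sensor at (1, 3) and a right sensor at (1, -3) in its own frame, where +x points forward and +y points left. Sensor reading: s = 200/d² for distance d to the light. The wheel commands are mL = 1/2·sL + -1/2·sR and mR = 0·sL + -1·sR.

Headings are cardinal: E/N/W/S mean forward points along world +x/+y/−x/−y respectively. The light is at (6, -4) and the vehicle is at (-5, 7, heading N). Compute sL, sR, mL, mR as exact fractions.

10/17 25/26 -165/884 -25/26

left sensor world pos  = (-8, 8); dL² = 340
right sensor world pos = (-2, 8); dR² = 208
sL = 200/340 = 10/17
sR = 200/208 = 25/26
mL = 1/2·sL + -1/2·sR = -165/884
mR = 0·sL + -1·sR = -25/26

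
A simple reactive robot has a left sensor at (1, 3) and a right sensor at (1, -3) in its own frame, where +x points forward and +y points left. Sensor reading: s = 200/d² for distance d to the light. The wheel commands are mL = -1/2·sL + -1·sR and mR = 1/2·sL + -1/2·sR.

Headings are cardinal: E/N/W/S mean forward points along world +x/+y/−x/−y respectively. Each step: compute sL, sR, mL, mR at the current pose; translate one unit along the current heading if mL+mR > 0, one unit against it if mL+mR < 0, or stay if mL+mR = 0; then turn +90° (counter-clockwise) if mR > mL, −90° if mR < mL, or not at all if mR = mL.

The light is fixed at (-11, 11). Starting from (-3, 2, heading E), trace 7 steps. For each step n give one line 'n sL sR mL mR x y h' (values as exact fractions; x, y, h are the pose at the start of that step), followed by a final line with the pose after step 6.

n=0: pose=(-3,2,E); sL=200/117, sR=8/9; mL=-68/39, mR=16/39; mL+mR=-4/3 → advance -1; mR−mL=28/13 → turn +1·90°
n=1: pose=(-4,2,N); sL=5/2, sR=50/41; mL=-405/164, mR=105/164; mL+mR=-75/41 → advance -1; mR−mL=255/82 → turn +1·90°
n=2: pose=(-4,1,W); sL=40/41, sR=40/17; mL=-1980/697, mR=-480/697; mL+mR=-60/17 → advance -1; mR−mL=1500/697 → turn +1·90°
n=3: pose=(-3,1,S); sL=100/121, sR=100/73; mL=-15750/8833, mR=-2400/8833; mL+mR=-150/73 → advance -1; mR−mL=13350/8833 → turn +1·90°
n=4: pose=(-3,2,E); sL=200/117, sR=8/9; mL=-68/39, mR=16/39; mL+mR=-4/3 → advance -1; mR−mL=28/13 → turn +1·90°
n=5: pose=(-4,2,N); sL=5/2, sR=50/41; mL=-405/164, mR=105/164; mL+mR=-75/41 → advance -1; mR−mL=255/82 → turn +1·90°
n=6: pose=(-4,1,W); sL=40/41, sR=40/17; mL=-1980/697, mR=-480/697; mL+mR=-60/17 → advance -1; mR−mL=1500/697 → turn +1·90°

0 200/117 8/9 -68/39 16/39 -3 2 E
1 5/2 50/41 -405/164 105/164 -4 2 N
2 40/41 40/17 -1980/697 -480/697 -4 1 W
3 100/121 100/73 -15750/8833 -2400/8833 -3 1 S
4 200/117 8/9 -68/39 16/39 -3 2 E
5 5/2 50/41 -405/164 105/164 -4 2 N
6 40/41 40/17 -1980/697 -480/697 -4 1 W
final -3 1 S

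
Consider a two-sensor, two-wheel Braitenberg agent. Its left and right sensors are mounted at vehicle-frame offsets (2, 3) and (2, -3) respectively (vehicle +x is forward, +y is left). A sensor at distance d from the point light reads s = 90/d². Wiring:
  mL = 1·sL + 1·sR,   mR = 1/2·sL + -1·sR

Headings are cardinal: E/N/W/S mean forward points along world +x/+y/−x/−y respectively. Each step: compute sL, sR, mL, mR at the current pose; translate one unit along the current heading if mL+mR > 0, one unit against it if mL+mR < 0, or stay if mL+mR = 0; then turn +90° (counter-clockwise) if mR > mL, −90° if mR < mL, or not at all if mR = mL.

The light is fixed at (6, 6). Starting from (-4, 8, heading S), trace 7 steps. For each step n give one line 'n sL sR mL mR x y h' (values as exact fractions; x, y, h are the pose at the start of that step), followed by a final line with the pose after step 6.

n=0: pose=(-4,8,S); sL=90/49, sR=90/169; mL=19620/8281, mR=3195/8281; mL+mR=135/49 → advance +1; mR−mL=-16425/8281 → turn -1·90°
n=1: pose=(-4,7,W); sL=45/74, sR=9/16; mL=693/592, mR=-153/592; mL+mR=135/148 → advance +1; mR−mL=-423/296 → turn -1·90°
n=2: pose=(-5,7,N); sL=18/41, sR=90/73; mL=5004/2993, mR=-3033/2993; mL+mR=27/41 → advance +1; mR−mL=-8037/2993 → turn -1·90°
n=3: pose=(-5,8,E); sL=45/53, sR=45/41; mL=4230/2173, mR=-2925/4346; mL+mR=135/106 → advance +1; mR−mL=-11385/4346 → turn -1·90°
n=4: pose=(-4,8,S); sL=90/49, sR=90/169; mL=19620/8281, mR=3195/8281; mL+mR=135/49 → advance +1; mR−mL=-16425/8281 → turn -1·90°
n=5: pose=(-4,7,W); sL=45/74, sR=9/16; mL=693/592, mR=-153/592; mL+mR=135/148 → advance +1; mR−mL=-423/296 → turn -1·90°
n=6: pose=(-5,7,N); sL=18/41, sR=90/73; mL=5004/2993, mR=-3033/2993; mL+mR=27/41 → advance +1; mR−mL=-8037/2993 → turn -1·90°

0 90/49 90/169 19620/8281 3195/8281 -4 8 S
1 45/74 9/16 693/592 -153/592 -4 7 W
2 18/41 90/73 5004/2993 -3033/2993 -5 7 N
3 45/53 45/41 4230/2173 -2925/4346 -5 8 E
4 90/49 90/169 19620/8281 3195/8281 -4 8 S
5 45/74 9/16 693/592 -153/592 -4 7 W
6 18/41 90/73 5004/2993 -3033/2993 -5 7 N
final -5 8 E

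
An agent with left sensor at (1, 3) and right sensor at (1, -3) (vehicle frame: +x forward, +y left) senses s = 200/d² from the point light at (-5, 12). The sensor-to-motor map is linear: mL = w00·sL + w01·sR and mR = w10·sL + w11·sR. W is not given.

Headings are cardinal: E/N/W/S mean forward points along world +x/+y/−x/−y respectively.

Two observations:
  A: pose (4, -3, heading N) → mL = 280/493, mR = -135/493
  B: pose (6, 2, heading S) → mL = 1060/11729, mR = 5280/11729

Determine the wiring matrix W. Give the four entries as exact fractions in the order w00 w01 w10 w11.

1 -1/2 -1 1

obs A: pose=(4,-3,N) → sL=25/29, sR=10/17, mL=280/493, mR=-135/493
obs B: pose=(6,2,S) → sL=200/317, sR=40/37, mL=1060/11729, mR=5280/11729
sensor matrix S = [[25/29, 10/17], [200/317, 40/37]]; det S = 3243000/5782397
solve [mL_A; mL_B] = S·[w00; w01] and [mR_A; mR_B] = S·[w10; w11]:
  w00 = 1, w01 = -1/2, w10 = -1, w11 = 1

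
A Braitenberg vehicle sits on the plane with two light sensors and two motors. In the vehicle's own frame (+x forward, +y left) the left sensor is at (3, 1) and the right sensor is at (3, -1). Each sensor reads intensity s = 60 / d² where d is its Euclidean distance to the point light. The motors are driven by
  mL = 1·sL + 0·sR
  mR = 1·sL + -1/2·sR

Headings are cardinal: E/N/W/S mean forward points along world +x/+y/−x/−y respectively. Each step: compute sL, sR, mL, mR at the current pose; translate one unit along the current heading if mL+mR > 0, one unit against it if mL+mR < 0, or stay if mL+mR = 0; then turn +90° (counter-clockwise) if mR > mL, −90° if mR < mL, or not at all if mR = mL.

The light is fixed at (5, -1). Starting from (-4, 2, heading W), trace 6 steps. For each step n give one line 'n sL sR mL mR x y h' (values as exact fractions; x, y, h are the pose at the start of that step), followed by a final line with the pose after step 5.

n=0: pose=(-4,2,W); sL=15/37, sR=3/8; mL=15/37, mR=129/592; mL+mR=369/592 → advance +1; mR−mL=-3/16 → turn -1·90°
n=1: pose=(-5,2,N); sL=60/157, sR=20/39; mL=60/157, mR=770/6123; mL+mR=3110/6123 → advance +1; mR−mL=-10/39 → turn -1·90°
n=2: pose=(-5,3,E); sL=30/37, sR=30/29; mL=30/37, mR=315/1073; mL+mR=1185/1073 → advance +1; mR−mL=-15/29 → turn -1·90°
n=3: pose=(-4,3,S); sL=12/13, sR=60/101; mL=12/13, mR=822/1313; mL+mR=2034/1313 → advance +1; mR−mL=-30/101 → turn -1·90°
n=4: pose=(-4,2,W); sL=15/37, sR=3/8; mL=15/37, mR=129/592; mL+mR=369/592 → advance +1; mR−mL=-3/16 → turn -1·90°
n=5: pose=(-5,2,N); sL=60/157, sR=20/39; mL=60/157, mR=770/6123; mL+mR=3110/6123 → advance +1; mR−mL=-10/39 → turn -1·90°

0 15/37 3/8 15/37 129/592 -4 2 W
1 60/157 20/39 60/157 770/6123 -5 2 N
2 30/37 30/29 30/37 315/1073 -5 3 E
3 12/13 60/101 12/13 822/1313 -4 3 S
4 15/37 3/8 15/37 129/592 -4 2 W
5 60/157 20/39 60/157 770/6123 -5 2 N
final -5 3 E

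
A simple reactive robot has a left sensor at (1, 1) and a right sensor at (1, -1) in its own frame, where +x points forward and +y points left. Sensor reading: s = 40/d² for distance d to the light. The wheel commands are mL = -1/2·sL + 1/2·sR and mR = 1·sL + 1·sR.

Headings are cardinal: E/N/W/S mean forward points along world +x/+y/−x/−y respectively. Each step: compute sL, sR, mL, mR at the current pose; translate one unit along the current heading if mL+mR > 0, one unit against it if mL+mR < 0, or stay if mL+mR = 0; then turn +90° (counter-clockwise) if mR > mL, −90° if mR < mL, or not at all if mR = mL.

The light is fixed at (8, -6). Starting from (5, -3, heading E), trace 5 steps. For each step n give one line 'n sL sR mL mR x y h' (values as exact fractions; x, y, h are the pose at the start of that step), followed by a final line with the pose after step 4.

0 2 5 3/2 7 5 -3 E
1 8/5 40/17 32/85 336/85 6 -3 N
2 20/9 20/17 -80/153 520/153 6 -2 W
3 40/13 8/5 -48/65 304/65 5 -2 S
4 2 5 3/2 7 5 -3 E
final 6 -3 N

n=0: pose=(5,-3,E); sL=2, sR=5; mL=3/2, mR=7; mL+mR=17/2 → advance +1; mR−mL=11/2 → turn +1·90°
n=1: pose=(6,-3,N); sL=8/5, sR=40/17; mL=32/85, mR=336/85; mL+mR=368/85 → advance +1; mR−mL=304/85 → turn +1·90°
n=2: pose=(6,-2,W); sL=20/9, sR=20/17; mL=-80/153, mR=520/153; mL+mR=440/153 → advance +1; mR−mL=200/51 → turn +1·90°
n=3: pose=(5,-2,S); sL=40/13, sR=8/5; mL=-48/65, mR=304/65; mL+mR=256/65 → advance +1; mR−mL=352/65 → turn +1·90°
n=4: pose=(5,-3,E); sL=2, sR=5; mL=3/2, mR=7; mL+mR=17/2 → advance +1; mR−mL=11/2 → turn +1·90°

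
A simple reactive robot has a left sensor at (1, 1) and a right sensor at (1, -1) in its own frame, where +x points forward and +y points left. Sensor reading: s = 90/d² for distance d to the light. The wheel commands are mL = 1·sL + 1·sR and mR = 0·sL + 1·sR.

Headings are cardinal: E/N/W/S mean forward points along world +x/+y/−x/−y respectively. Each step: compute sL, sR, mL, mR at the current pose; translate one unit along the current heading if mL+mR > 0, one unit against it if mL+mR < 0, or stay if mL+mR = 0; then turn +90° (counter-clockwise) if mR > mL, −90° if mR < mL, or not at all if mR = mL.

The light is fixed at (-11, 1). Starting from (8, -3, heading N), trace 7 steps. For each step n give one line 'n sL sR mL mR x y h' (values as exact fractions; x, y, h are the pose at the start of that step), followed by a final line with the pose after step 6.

0 10/37 90/409 7420/15133 90/409 8 -3 N
1 45/202 45/208 9225/21008 45/208 8 -2 E
2 90/457 90/377 75060/172289 90/377 9 -2 S
3 45/193 9/37 3402/7141 9/37 9 -3 W
4 10/37 90/409 7420/15133 90/409 8 -3 N
5 45/202 45/208 9225/21008 45/208 8 -2 E
6 90/457 90/377 75060/172289 90/377 9 -2 S
final 9 -3 W

n=0: pose=(8,-3,N); sL=10/37, sR=90/409; mL=7420/15133, mR=90/409; mL+mR=10750/15133 → advance +1; mR−mL=-10/37 → turn -1·90°
n=1: pose=(8,-2,E); sL=45/202, sR=45/208; mL=9225/21008, mR=45/208; mL+mR=6885/10504 → advance +1; mR−mL=-45/202 → turn -1·90°
n=2: pose=(9,-2,S); sL=90/457, sR=90/377; mL=75060/172289, mR=90/377; mL+mR=116190/172289 → advance +1; mR−mL=-90/457 → turn -1·90°
n=3: pose=(9,-3,W); sL=45/193, sR=9/37; mL=3402/7141, mR=9/37; mL+mR=5139/7141 → advance +1; mR−mL=-45/193 → turn -1·90°
n=4: pose=(8,-3,N); sL=10/37, sR=90/409; mL=7420/15133, mR=90/409; mL+mR=10750/15133 → advance +1; mR−mL=-10/37 → turn -1·90°
n=5: pose=(8,-2,E); sL=45/202, sR=45/208; mL=9225/21008, mR=45/208; mL+mR=6885/10504 → advance +1; mR−mL=-45/202 → turn -1·90°
n=6: pose=(9,-2,S); sL=90/457, sR=90/377; mL=75060/172289, mR=90/377; mL+mR=116190/172289 → advance +1; mR−mL=-90/457 → turn -1·90°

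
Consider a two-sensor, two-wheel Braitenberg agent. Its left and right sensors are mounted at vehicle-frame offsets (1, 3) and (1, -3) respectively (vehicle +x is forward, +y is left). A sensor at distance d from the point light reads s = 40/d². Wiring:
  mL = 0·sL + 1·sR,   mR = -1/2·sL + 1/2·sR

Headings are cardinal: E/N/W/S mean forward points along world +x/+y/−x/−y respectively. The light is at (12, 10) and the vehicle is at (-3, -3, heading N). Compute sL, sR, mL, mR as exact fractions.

10/117 5/36 5/36 25/936

left sensor world pos  = (-6, -2); dL² = 468
right sensor world pos = (0, -2); dR² = 288
sL = 40/468 = 10/117
sR = 40/288 = 5/36
mL = 0·sL + 1·sR = 5/36
mR = -1/2·sL + 1/2·sR = 25/936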